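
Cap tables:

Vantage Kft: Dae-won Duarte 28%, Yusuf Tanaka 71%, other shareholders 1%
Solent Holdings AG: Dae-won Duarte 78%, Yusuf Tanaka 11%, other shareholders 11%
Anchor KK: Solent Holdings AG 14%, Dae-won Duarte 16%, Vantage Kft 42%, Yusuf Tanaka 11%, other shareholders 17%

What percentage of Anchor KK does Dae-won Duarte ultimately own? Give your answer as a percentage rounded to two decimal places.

38.68%

Dae-won reaches Anchor along 3 paths.
Via Solent: 78% × 14% = 10.92%.
Direct stake: 16% = 16%.
Via Vantage: 28% × 42% = 11.76%.
Total: 10.92% + 16% + 11.76% = 38.68%.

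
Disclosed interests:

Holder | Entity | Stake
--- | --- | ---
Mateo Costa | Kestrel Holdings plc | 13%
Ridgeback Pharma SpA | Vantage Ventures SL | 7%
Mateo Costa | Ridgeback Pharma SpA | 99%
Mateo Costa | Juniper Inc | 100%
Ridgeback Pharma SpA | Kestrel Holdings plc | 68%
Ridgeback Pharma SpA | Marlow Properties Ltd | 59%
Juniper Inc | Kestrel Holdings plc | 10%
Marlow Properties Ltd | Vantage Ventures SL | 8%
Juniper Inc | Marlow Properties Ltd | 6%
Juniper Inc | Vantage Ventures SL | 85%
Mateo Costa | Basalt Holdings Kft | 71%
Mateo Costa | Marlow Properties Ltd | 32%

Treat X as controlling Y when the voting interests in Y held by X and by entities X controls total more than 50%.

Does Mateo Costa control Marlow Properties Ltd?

Yes

Mateo holds 100% of Juniper, so Mateo controls Juniper.
Mateo holds 99% of Ridgeback, so Mateo controls Ridgeback.
Ridgeback and Mateo and Juniper together hold 59% + 32% + 6% = 97% of Marlow, so Mateo controls Marlow.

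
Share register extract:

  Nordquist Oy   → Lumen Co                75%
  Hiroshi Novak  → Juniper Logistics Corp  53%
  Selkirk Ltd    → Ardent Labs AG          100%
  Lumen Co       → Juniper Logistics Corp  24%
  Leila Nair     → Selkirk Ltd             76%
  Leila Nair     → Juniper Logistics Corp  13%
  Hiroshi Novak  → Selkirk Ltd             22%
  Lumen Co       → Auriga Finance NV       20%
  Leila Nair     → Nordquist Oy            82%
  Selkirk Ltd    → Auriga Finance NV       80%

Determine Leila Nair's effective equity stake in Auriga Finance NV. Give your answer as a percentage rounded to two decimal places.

Leila reaches Auriga along 2 paths.
Via Selkirk: 76% × 80% = 60.8%.
Via Nordquist → Lumen: 82% × 75% × 20% = 12.3%.
Total: 60.8% + 12.3% = 73.1%.
Rounded: 73.10%.

73.10%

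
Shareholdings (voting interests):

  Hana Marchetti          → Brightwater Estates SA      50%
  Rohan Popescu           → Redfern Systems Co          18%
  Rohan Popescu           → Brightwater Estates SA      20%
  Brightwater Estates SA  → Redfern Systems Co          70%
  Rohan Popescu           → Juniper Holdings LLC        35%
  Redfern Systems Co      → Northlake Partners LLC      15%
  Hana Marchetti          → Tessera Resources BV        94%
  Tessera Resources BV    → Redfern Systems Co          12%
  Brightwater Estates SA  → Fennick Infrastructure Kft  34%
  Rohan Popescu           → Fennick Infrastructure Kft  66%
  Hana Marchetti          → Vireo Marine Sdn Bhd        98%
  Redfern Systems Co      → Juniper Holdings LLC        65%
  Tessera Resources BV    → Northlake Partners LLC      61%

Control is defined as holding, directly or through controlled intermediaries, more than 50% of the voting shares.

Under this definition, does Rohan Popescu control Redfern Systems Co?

No

Rohan holds 66% of Fennick, so Rohan controls Fennick.
In Redfern, Rohan's side holds only 18%, not > 50%.
So Rohan does not control Redfern.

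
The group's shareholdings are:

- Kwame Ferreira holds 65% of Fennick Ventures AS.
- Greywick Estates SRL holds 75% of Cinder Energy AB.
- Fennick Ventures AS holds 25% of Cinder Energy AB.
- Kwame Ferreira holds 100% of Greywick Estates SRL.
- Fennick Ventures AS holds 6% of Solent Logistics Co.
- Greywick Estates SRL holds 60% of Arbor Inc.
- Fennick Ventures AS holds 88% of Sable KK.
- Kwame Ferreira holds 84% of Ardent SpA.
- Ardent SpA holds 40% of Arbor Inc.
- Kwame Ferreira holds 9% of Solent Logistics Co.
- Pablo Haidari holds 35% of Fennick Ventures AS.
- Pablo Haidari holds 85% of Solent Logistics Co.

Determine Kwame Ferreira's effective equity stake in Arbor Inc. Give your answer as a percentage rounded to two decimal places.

Kwame reaches Arbor along 2 paths.
Via Ardent: 84% × 40% = 33.6%.
Via Greywick: 100% × 60% = 60%.
Total: 33.6% + 60% = 93.6%.
Rounded: 93.60%.

93.60%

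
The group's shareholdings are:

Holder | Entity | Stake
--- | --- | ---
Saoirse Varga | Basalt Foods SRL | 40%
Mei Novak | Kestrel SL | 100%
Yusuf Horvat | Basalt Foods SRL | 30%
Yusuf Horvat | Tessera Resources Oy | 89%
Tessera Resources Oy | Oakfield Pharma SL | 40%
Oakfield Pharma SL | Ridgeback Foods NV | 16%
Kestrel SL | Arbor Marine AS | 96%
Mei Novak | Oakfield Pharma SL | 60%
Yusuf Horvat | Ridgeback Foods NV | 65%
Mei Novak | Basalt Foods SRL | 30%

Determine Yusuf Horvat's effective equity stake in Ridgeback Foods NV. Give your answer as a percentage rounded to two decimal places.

70.70%

Yusuf reaches Ridgeback along 2 paths.
Via Tessera → Oakfield: 89% × 40% × 16% = 5.696%.
Direct stake: 65% = 65%.
Total: 5.696% + 65% = 70.696%.
Rounded: 70.70%.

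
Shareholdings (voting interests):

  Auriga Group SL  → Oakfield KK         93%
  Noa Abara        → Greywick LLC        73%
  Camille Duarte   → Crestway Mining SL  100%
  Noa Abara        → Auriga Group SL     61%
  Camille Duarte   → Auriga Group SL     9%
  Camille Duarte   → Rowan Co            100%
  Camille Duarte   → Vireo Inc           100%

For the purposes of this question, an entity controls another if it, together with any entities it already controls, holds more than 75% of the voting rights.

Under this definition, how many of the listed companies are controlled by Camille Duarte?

3

Camille holds 100% of Vireo, so Camille controls Vireo.
Camille holds 100% of Rowan, so Camille controls Rowan.
Camille holds 100% of Crestway, so Camille controls Crestway.
No other company's threshold is met.
Camille controls 3 companies.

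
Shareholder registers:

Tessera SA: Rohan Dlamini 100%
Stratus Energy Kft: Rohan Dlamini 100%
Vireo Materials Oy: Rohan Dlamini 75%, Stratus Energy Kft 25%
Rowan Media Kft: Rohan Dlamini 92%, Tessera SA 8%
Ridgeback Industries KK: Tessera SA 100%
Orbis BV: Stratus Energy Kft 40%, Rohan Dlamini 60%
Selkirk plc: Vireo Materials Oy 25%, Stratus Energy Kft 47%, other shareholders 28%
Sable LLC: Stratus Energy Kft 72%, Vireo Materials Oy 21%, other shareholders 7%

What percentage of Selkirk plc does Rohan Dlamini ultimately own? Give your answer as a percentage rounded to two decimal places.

72.00%

Rohan reaches Selkirk along 3 paths.
Via Vireo: 75% × 25% = 18.75%.
Via Stratus → Vireo: 100% × 25% × 25% = 6.25%.
Via Stratus: 100% × 47% = 47%.
Total: 18.75% + 6.25% + 47% = 72%.
Rounded: 72.00%.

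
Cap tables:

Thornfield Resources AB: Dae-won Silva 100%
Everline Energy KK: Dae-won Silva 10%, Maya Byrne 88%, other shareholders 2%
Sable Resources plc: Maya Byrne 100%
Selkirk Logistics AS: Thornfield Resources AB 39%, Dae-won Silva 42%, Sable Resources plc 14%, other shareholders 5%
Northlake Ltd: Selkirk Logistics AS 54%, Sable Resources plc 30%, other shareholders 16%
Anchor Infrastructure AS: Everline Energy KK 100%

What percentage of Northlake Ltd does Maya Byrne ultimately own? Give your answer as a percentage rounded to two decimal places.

Maya reaches Northlake along 2 paths.
Via Sable → Selkirk: 100% × 14% × 54% = 7.56%.
Via Sable: 100% × 30% = 30%.
Total: 7.56% + 30% = 37.56%.

37.56%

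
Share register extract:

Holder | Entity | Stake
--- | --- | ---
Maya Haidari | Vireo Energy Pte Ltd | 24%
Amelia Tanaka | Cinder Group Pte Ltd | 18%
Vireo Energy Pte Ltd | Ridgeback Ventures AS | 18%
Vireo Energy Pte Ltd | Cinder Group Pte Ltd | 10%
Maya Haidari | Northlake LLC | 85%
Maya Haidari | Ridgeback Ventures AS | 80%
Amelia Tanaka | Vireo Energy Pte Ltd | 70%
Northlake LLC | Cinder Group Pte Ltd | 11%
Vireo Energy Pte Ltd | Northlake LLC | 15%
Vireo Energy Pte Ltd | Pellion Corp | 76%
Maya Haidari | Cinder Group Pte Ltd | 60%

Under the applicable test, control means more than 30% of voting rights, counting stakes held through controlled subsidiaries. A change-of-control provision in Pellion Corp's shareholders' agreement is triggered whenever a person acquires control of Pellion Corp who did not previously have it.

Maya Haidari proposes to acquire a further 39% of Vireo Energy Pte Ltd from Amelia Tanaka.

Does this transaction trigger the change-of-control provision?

The purchase adds only to Maya's holdings (Amelia's stake shrinks), so Maya is the only person who could newly come to control Pellion.
Maya holds 85% of Northlake, so Maya controls Northlake.
Maya holds 80% of Ridgeback, so Maya controls Ridgeback.
Maya and Northlake together hold 60% + 11% = 71% of Cinder, so Maya controls Cinder.
Neither Maya nor any entity Maya controls holds any voting interest in Pellion.
So before the transaction, Maya does not control Pellion.
After the purchase, Maya's direct stake in Vireo rises to 24% + 39% = 63%, and Amelia's stake falls to 31%.
Maya holds 63% of Vireo, so Maya controls Vireo.
Vireo holds 76% of Pellion, so Maya controls Pellion.
Maya did not control Pellion before and does after, so the clause is triggered.

Yes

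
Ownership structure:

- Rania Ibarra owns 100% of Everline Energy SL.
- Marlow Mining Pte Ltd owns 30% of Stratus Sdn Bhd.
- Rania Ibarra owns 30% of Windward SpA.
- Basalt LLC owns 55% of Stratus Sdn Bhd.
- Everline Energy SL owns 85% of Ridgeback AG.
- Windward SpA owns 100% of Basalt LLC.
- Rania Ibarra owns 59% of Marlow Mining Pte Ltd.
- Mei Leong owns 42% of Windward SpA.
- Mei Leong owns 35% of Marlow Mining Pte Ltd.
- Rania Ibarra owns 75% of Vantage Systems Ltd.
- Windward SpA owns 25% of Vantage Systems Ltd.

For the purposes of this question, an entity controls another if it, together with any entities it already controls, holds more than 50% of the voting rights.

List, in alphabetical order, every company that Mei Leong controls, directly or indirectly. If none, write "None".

None

Mei's largest direct stake is 42% in Windward, which does not meet the threshold.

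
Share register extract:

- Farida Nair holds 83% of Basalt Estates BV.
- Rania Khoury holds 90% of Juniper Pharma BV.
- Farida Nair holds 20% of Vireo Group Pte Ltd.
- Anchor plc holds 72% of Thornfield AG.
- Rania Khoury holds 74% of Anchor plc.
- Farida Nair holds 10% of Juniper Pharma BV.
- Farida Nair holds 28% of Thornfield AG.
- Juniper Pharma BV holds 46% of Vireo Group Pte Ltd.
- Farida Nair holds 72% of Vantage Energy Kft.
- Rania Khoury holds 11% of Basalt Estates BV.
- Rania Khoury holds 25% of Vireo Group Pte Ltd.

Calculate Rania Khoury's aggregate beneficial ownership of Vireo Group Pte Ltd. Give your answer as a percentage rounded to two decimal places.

Rania reaches Vireo along 2 paths.
Via Juniper: 90% × 46% = 41.4%.
Direct stake: 25% = 25%.
Total: 41.4% + 25% = 66.4%.
Rounded: 66.40%.

66.40%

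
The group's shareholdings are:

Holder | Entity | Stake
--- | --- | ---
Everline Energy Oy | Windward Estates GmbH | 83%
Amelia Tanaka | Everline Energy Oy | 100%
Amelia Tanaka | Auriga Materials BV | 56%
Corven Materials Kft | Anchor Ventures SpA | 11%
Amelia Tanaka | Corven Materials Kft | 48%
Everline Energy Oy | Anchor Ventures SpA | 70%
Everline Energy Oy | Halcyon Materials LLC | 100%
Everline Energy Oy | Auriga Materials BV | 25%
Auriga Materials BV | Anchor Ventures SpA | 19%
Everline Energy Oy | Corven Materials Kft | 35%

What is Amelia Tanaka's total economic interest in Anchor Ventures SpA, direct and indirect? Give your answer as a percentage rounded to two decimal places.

94.52%

Amelia reaches Anchor along 5 paths.
Via Everline → Corven: 100% × 35% × 11% = 3.85%.
Via Corven: 48% × 11% = 5.28%.
Via Everline: 100% × 70% = 70%.
Via Everline → Auriga: 100% × 25% × 19% = 4.75%.
Via Auriga: 56% × 19% = 10.64%.
Total: 3.85% + 5.28% + 70% + 4.75% + 10.64% = 94.52%.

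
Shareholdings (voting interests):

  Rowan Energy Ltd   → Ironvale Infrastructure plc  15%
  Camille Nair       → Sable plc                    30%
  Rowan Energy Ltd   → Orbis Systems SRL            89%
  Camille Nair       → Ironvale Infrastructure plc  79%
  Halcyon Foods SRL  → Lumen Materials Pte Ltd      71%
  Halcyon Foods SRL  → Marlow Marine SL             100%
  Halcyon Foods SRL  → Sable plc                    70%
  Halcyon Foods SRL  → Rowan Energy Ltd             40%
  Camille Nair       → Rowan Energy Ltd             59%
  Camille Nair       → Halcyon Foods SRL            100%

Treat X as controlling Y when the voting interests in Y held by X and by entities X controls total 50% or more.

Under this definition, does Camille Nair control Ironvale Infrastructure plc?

Camille holds 100% of Halcyon, so Camille controls Halcyon.
Halcyon and Camille together hold 40% + 59% = 99% of Rowan, so Camille controls Rowan.
Rowan and Camille together hold 15% + 79% = 94% of Ironvale, so Camille controls Ironvale.

Yes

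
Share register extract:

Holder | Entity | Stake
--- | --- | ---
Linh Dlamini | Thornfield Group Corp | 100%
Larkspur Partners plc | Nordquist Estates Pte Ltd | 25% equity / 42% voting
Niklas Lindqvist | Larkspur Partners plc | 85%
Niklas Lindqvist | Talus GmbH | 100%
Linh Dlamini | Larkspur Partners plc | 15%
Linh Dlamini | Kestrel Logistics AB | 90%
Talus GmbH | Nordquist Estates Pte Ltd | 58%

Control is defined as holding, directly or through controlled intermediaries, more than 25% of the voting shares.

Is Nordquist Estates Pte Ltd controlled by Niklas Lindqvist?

Yes

Niklas holds 85% of Larkspur, so Niklas controls Larkspur.
Niklas holds 100% of Talus, so Niklas controls Talus.
Talus and Larkspur together hold 58% + 42% = 100% of Nordquist, so Niklas controls Nordquist.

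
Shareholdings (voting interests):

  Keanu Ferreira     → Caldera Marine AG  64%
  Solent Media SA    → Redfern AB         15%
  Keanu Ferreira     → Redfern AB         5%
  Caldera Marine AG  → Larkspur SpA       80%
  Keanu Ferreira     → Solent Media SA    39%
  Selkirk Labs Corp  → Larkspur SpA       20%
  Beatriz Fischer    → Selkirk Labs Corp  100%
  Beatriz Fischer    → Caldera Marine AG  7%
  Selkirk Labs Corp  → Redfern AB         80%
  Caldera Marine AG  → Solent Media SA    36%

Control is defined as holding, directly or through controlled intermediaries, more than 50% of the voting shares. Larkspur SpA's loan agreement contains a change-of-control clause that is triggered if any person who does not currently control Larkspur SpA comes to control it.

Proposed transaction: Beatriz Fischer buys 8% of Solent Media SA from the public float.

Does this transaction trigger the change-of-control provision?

No

The purchase changes only Beatriz's holdings, so Beatriz is the only person who could newly come to control Larkspur.
Beatriz holds 100% of Selkirk, so Beatriz controls Selkirk.
Selkirk holds 80% of Redfern, so Beatriz controls Redfern.
In Larkspur, Beatriz's side holds only 20%, not > 50%.
So before the transaction, Beatriz does not control Larkspur.
After the purchase, Beatriz holds 8% of Solent directly.
Beatriz's side now holds 8% of Solent, not > 50%, so Beatriz still does not control Solent.
After the transaction, Beatriz's side holds 20% of Larkspur, not > 50%, so Beatriz still does not control Larkspur.
No new person acquires control, so the clause is not triggered.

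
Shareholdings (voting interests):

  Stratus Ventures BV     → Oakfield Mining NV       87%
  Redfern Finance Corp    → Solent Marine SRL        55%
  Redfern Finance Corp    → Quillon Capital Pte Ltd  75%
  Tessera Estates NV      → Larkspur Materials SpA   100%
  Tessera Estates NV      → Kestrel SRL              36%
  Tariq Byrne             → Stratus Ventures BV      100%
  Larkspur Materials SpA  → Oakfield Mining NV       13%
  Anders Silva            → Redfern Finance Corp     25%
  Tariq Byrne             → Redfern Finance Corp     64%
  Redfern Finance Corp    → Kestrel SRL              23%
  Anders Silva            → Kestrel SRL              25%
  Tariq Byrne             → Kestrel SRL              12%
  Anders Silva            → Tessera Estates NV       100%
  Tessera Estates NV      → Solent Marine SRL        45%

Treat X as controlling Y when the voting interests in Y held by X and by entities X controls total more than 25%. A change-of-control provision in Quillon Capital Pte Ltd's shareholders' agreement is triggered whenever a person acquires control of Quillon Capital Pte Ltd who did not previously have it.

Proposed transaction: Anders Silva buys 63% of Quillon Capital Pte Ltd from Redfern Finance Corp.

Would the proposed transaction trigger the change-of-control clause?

The purchase adds only to Anders's holdings (Redfern's stake shrinks), so Anders is the only person who could newly come to control Quillon.
Anders holds 100% of Tessera, so Anders controls Tessera.
Tessera holds 45% of Solent, so Anders controls Solent.
Tessera holds 100% of Larkspur, so Anders controls Larkspur.
Tessera and Anders together hold 36% + 25% = 61% of Kestrel, so Anders controls Kestrel.
Neither Anders nor any entity Anders controls holds any voting interest in Quillon.
So before the transaction, Anders does not control Quillon.
After the purchase, Anders holds 63% of Quillon directly, and Redfern's stake falls to 12%.
Anders holds 63% of Quillon, so Anders controls Quillon.
Anders did not control Quillon before and does after, so the clause is triggered.

Yes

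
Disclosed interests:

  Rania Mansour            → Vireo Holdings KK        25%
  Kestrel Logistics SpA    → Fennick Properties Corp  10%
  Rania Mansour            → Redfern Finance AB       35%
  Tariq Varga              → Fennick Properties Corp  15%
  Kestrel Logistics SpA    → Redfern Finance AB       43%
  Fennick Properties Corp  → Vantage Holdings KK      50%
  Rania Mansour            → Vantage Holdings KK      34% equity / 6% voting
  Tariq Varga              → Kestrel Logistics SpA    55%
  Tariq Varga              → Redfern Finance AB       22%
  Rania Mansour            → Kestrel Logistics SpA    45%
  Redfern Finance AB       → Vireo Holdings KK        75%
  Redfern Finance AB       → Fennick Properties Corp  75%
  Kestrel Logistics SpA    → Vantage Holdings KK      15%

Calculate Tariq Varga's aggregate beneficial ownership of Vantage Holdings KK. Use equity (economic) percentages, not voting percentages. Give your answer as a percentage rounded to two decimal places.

35.62%

Tariq reaches Vantage along 5 paths.
Via Kestrel: 55% × 15% = 8.25%.
Via Kestrel → Redfern → Fennick: 55% × 43% × 75% × 50% = 8.86875%.
Via Redfern → Fennick: 22% × 75% × 50% = 8.25%.
Via Kestrel → Fennick: 55% × 10% × 50% = 2.75%.
Via Fennick: 15% × 50% = 7.5%.
Total: 8.25% + 8.86875% + 8.25% + 2.75% + 7.5% = 35.61875%.
Rounded: 35.62%.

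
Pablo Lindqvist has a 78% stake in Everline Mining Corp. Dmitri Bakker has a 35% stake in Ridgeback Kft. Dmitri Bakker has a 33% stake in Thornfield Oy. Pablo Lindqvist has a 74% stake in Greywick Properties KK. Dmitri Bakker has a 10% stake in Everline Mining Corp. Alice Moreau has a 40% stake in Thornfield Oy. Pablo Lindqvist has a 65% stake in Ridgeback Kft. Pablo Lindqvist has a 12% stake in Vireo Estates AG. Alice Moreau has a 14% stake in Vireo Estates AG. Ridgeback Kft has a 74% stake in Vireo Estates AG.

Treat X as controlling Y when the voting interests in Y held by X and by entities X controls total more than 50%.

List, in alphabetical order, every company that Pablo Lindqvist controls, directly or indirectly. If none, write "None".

Pablo holds 65% of Ridgeback, so Pablo controls Ridgeback.
Pablo holds 78% of Everline, so Pablo controls Everline.
Pablo holds 74% of Greywick, so Pablo controls Greywick.
Ridgeback and Pablo together hold 74% + 12% = 86% of Vireo, so Pablo controls Vireo.
No other company's threshold is met.

Everline Mining Corp, Greywick Properties KK, Ridgeback Kft, Vireo Estates AG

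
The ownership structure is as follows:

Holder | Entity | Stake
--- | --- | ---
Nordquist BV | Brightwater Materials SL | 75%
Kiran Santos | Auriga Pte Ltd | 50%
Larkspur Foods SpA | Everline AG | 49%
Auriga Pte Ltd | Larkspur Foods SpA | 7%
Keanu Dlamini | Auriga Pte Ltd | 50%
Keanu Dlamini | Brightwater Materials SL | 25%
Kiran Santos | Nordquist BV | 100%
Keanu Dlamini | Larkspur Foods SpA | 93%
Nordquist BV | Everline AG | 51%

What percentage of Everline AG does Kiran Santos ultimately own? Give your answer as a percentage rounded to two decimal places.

52.72%

Kiran reaches Everline along 2 paths.
Via Nordquist: 100% × 51% = 51%.
Via Auriga → Larkspur: 50% × 7% × 49% = 1.715%.
Total: 51% + 1.715% = 52.715%.
Rounded: 52.72%.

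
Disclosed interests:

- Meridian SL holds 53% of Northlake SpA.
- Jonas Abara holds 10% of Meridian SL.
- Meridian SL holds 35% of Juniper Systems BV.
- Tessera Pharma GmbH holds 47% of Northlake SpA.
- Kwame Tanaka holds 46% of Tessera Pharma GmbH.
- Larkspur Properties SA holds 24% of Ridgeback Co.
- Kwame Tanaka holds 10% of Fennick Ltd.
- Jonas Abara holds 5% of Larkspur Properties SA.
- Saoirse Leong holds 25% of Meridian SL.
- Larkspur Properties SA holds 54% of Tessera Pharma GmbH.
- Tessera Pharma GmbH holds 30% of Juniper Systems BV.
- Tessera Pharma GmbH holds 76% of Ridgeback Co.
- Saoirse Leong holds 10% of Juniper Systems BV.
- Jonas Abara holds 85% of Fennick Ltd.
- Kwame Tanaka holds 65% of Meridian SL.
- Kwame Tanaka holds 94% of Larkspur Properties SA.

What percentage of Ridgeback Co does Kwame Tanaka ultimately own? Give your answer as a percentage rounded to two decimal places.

Kwame reaches Ridgeback along 3 paths.
Via Larkspur: 94% × 24% = 22.56%.
Via Larkspur → Tessera: 94% × 54% × 76% = 38.5776%.
Via Tessera: 46% × 76% = 34.96%.
Total: 22.56% + 38.5776% + 34.96% = 96.0976%.
Rounded: 96.10%.

96.10%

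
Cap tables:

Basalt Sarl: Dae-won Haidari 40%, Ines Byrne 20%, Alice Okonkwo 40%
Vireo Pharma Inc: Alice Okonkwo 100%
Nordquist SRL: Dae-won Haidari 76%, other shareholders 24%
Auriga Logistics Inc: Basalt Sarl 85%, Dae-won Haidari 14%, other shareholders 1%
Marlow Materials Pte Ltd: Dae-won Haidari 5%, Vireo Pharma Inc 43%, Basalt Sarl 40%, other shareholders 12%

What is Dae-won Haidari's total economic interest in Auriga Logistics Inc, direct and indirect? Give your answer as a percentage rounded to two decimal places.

48.00%

Dae-won reaches Auriga along 2 paths.
Via Basalt: 40% × 85% = 34%.
Direct stake: 14% = 14%.
Total: 34% + 14% = 48%.
Rounded: 48.00%.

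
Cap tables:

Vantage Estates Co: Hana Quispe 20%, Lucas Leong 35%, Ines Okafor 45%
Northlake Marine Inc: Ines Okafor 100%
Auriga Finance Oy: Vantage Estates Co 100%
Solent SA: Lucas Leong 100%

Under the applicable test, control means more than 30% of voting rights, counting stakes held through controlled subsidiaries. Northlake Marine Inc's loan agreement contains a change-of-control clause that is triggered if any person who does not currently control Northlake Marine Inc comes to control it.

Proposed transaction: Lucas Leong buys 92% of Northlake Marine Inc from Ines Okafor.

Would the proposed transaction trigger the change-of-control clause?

The purchase adds only to Lucas's holdings (Ines's stake shrinks), so Lucas is the only person who could newly come to control Northlake.
Lucas holds 35% of Vantage, so Lucas controls Vantage.
Vantage holds 100% of Auriga, so Lucas controls Auriga.
Lucas holds 100% of Solent, so Lucas controls Solent.
Neither Lucas nor any entity Lucas controls holds any voting interest in Northlake.
So before the transaction, Lucas does not control Northlake.
After the purchase, Lucas holds 92% of Northlake directly, and Ines's stake falls to 8%.
Lucas holds 92% of Northlake, so Lucas controls Northlake.
Lucas did not control Northlake before and does after, so the clause is triggered.

Yes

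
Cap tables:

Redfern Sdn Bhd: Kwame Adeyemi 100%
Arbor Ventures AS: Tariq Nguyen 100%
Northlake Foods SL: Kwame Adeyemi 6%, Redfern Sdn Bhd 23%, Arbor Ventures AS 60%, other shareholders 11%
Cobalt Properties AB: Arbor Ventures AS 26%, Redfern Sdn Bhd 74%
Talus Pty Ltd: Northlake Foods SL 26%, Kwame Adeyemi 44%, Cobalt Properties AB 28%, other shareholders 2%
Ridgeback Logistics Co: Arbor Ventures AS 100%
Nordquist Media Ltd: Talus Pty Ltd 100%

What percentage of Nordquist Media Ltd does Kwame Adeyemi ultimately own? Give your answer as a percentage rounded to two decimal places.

72.26%

Kwame reaches Nordquist along 4 paths.
Via Northlake → Talus: 6% × 26% × 100% = 1.56%.
Via Redfern → Northlake → Talus: 100% × 23% × 26% × 100% = 5.98%.
Via Talus: 44% × 100% = 44%.
Via Redfern → Cobalt → Talus: 100% × 74% × 28% × 100% = 20.72%.
Total: 1.56% + 5.98% + 44% + 20.72% = 72.26%.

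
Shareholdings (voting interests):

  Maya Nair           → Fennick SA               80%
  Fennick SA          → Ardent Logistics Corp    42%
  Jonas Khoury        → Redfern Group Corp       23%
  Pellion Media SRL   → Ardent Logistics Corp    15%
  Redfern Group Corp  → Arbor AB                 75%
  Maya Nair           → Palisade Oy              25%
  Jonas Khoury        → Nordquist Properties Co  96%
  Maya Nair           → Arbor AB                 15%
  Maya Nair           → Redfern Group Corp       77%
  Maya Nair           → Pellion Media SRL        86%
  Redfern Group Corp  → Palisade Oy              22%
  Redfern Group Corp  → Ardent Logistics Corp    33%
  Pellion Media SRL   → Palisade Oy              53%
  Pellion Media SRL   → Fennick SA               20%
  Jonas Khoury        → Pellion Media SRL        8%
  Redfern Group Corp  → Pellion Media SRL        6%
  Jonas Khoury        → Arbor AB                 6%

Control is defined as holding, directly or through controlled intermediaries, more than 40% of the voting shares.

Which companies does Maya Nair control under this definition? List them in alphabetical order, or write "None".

Maya holds 77% of Redfern, so Maya controls Redfern.
Redfern and Maya together hold 75% + 15% = 90% of Arbor, so Maya controls Arbor.
Maya and Redfern together hold 86% + 6% = 92% of Pellion, so Maya controls Pellion.
Pellion and Maya together hold 20% + 80% = 100% of Fennick, so Maya controls Fennick.
Maya and Redfern and Pellion together hold 25% + 22% + 53% = 100% of Palisade, so Maya controls Palisade.
Fennick and Redfern and Pellion together hold 42% + 33% + 15% = 90% of Ardent, so Maya controls Ardent.
No other company's threshold is met.

Arbor AB, Ardent Logistics Corp, Fennick SA, Palisade Oy, Pellion Media SRL, Redfern Group Corp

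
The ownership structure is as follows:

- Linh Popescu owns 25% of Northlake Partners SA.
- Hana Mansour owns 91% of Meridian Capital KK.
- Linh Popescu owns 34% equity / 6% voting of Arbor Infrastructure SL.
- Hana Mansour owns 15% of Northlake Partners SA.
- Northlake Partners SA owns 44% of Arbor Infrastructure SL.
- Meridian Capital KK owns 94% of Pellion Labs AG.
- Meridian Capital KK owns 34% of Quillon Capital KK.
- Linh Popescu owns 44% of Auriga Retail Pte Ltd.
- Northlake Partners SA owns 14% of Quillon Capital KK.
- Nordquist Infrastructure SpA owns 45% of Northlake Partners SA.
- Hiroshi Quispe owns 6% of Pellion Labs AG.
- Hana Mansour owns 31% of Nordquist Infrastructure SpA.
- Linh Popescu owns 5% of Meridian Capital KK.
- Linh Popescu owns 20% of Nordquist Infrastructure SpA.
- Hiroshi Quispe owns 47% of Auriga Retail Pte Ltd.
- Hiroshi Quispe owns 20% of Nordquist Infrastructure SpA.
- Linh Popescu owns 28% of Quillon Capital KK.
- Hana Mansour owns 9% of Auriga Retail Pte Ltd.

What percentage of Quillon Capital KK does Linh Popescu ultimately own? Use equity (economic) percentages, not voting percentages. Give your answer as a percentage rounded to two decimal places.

34.46%

Linh reaches Quillon along 4 paths.
Via Meridian: 5% × 34% = 1.7%.
Direct stake: 28% = 28%.
Via Northlake: 25% × 14% = 3.5%.
Via Nordquist → Northlake: 20% × 45% × 14% = 1.26%.
Total: 1.7% + 28% + 3.5% + 1.26% = 34.46%.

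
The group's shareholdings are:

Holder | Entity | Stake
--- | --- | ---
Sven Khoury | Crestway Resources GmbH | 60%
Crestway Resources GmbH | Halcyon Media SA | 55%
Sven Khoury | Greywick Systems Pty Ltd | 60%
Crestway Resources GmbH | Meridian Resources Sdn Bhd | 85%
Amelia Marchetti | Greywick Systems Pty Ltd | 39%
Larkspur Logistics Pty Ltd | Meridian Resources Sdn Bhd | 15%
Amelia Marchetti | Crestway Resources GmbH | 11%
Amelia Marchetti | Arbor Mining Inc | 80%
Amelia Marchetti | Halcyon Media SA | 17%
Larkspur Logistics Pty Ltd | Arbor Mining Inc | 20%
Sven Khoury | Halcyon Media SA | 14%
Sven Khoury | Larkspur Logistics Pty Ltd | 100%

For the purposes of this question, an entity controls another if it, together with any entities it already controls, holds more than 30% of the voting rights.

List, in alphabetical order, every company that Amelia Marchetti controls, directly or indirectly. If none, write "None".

Amelia holds 39% of Greywick, so Amelia controls Greywick.
Amelia holds 80% of Arbor, so Amelia controls Arbor.
No other company's threshold is met.

Arbor Mining Inc, Greywick Systems Pty Ltd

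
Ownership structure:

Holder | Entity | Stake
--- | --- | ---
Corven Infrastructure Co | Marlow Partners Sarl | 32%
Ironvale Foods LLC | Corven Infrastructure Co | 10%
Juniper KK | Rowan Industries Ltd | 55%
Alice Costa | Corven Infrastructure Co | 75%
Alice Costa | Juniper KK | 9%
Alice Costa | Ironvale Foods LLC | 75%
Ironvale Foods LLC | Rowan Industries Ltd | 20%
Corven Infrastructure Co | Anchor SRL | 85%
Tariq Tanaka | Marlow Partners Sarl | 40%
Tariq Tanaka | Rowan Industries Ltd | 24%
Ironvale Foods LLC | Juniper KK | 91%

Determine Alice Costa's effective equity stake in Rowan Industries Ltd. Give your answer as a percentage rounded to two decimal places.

Alice reaches Rowan along 3 paths.
Via Ironvale: 75% × 20% = 15%.
Via Ironvale → Juniper: 75% × 91% × 55% = 37.5375%.
Via Juniper: 9% × 55% = 4.95%.
Total: 15% + 37.5375% + 4.95% = 57.4875%.
Rounded: 57.49%.

57.49%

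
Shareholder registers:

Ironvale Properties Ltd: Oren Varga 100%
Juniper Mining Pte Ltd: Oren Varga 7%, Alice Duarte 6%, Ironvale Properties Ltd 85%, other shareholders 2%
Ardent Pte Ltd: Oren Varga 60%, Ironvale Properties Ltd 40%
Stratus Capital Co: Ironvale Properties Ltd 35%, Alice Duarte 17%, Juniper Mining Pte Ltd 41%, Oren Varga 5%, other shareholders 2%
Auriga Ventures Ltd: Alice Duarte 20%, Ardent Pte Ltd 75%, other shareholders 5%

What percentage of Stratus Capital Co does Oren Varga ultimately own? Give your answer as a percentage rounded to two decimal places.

Oren reaches Stratus along 4 paths.
Via Ironvale: 100% × 35% = 35%.
Via Juniper: 7% × 41% = 2.87%.
Via Ironvale → Juniper: 100% × 85% × 41% = 34.85%.
Direct stake: 5% = 5%.
Total: 35% + 2.87% + 34.85% + 5% = 77.72%.

77.72%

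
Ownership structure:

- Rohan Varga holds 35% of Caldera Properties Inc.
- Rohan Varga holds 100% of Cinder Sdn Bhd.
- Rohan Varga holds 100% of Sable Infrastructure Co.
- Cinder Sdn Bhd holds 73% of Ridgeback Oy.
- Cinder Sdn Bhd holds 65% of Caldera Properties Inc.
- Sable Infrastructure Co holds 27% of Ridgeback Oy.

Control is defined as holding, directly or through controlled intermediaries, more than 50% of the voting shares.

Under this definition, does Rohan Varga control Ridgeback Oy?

Yes

Rohan holds 100% of Sable, so Rohan controls Sable.
Rohan holds 100% of Cinder, so Rohan controls Cinder.
Sable and Cinder together hold 27% + 73% = 100% of Ridgeback, so Rohan controls Ridgeback.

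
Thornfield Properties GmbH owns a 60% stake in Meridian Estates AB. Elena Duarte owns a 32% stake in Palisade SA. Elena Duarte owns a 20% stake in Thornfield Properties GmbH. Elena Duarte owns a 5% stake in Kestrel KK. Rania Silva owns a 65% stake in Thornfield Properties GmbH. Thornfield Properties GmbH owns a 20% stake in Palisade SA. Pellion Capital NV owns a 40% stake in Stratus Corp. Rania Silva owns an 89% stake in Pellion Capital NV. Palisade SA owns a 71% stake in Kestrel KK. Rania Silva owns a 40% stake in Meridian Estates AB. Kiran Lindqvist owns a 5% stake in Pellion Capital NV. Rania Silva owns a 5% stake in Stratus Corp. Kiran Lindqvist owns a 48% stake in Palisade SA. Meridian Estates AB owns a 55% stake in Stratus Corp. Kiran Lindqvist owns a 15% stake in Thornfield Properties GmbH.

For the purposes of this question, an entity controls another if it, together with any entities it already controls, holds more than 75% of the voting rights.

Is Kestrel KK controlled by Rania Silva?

Rania holds 89% of Pellion, so Rania controls Pellion.
Neither Rania nor any entity Rania controls holds any voting interest in Kestrel.
So Rania does not control Kestrel.

No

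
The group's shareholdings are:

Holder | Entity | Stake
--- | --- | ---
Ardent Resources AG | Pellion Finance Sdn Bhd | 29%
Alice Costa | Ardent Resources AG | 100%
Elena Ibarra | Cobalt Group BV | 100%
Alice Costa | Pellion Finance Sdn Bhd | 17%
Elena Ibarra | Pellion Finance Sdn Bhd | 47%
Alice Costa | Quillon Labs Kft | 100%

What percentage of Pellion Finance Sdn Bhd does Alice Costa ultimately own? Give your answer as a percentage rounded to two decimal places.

Alice reaches Pellion along 2 paths.
Via Ardent: 100% × 29% = 29%.
Direct stake: 17% = 17%.
Total: 29% + 17% = 46%.
Rounded: 46.00%.

46.00%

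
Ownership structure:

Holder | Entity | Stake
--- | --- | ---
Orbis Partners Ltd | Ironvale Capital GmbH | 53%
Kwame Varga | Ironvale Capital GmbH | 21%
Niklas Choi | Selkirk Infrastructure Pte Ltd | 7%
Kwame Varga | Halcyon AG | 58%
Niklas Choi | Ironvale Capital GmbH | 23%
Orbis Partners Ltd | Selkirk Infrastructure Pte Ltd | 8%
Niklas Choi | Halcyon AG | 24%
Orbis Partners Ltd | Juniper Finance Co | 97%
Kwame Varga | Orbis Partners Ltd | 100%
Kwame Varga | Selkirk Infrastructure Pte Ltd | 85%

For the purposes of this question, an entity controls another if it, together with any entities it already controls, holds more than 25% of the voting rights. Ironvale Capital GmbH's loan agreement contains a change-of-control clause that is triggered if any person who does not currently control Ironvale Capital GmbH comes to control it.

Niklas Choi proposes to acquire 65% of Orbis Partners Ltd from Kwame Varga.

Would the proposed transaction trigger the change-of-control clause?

Yes

The purchase adds only to Niklas's holdings (Kwame's stake shrinks), so Niklas is the only person who could newly come to control Ironvale.
Niklas's largest direct stake is 24% in Halcyon, which does not meet the threshold, so Niklas controls no company.
In Ironvale, Niklas's side holds only 23%, not > 25%.
So before the transaction, Niklas does not control Ironvale.
After the purchase, Niklas holds 65% of Orbis directly, and Kwame's stake falls to 35%.
Niklas holds 65% of Orbis, so Niklas controls Orbis.
Niklas and Orbis together hold 23% + 53% = 76% of Ironvale, so Niklas controls Ironvale.
Niklas did not control Ironvale before and does after, so the clause is triggered.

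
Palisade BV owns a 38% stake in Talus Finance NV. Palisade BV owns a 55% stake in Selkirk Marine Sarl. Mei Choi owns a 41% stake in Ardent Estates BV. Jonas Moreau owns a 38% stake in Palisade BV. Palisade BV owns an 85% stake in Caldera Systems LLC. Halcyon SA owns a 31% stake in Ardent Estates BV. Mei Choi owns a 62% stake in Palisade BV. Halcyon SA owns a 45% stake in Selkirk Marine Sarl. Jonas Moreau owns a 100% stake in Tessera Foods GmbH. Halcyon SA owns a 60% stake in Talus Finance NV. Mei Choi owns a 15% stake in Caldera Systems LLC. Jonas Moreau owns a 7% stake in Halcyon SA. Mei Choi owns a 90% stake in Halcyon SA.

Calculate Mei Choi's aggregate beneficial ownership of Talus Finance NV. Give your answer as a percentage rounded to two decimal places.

77.56%

Mei reaches Talus along 2 paths.
Via Palisade: 62% × 38% = 23.56%.
Via Halcyon: 90% × 60% = 54%.
Total: 23.56% + 54% = 77.56%.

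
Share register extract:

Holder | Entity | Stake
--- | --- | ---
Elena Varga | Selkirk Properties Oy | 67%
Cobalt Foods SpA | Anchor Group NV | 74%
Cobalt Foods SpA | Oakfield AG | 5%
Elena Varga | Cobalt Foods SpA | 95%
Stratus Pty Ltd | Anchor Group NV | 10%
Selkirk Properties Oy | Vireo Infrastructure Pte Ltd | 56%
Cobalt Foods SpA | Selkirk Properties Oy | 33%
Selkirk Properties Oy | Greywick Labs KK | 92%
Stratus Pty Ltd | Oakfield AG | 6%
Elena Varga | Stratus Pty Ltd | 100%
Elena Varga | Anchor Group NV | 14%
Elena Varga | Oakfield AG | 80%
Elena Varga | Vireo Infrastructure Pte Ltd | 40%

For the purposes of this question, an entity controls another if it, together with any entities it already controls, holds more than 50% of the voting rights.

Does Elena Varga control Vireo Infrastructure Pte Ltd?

Yes

Elena holds 95% of Cobalt, so Elena controls Cobalt.
Elena and Cobalt together hold 67% + 33% = 100% of Selkirk, so Elena controls Selkirk.
Elena and Selkirk together hold 40% + 56% = 96% of Vireo, so Elena controls Vireo.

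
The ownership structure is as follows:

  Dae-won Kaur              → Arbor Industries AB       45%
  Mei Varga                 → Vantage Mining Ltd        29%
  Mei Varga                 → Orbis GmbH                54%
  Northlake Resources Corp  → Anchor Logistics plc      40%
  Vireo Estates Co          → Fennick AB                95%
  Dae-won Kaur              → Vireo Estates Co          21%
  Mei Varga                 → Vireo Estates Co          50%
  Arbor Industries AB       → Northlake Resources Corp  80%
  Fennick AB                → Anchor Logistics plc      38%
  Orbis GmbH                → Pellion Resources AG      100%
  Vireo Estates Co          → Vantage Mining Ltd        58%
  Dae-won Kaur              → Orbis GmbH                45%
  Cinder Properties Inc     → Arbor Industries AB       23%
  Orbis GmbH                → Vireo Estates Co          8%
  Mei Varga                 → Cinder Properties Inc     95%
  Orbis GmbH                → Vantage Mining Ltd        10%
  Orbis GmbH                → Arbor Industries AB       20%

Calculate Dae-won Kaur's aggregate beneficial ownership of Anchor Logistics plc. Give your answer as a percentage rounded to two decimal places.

Dae-won reaches Anchor along 4 paths.
Via Orbis → Arbor → Northlake: 45% × 20% × 80% × 40% = 2.88%.
Via Arbor → Northlake: 45% × 80% × 40% = 14.4%.
Via Vireo → Fennick: 21% × 95% × 38% = 7.581%.
Via Orbis → Vireo → Fennick: 45% × 8% × 95% × 38% = 1.2996%.
Total: 2.88% + 14.4% + 7.581% + 1.2996% = 26.1606%.
Rounded: 26.16%.

26.16%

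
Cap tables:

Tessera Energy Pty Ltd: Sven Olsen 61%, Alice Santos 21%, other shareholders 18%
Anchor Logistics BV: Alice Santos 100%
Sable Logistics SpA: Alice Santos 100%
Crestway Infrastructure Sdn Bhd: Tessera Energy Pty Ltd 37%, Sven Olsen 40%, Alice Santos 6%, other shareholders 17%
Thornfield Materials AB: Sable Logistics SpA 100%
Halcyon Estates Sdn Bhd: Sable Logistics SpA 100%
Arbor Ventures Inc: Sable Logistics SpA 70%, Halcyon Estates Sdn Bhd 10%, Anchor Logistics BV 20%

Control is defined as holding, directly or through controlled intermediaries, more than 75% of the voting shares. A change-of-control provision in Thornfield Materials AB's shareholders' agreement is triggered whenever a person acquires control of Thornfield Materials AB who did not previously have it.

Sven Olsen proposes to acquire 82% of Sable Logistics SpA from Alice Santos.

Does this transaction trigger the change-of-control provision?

Yes

The purchase adds only to Sven's holdings (Alice's stake shrinks), so Sven is the only person who could newly come to control Thornfield.
Sven's largest direct stake is 61% in Tessera, which does not meet the threshold, so Sven controls no company.
Neither Sven nor any entity Sven controls holds any voting interest in Thornfield.
So before the transaction, Sven does not control Thornfield.
After the purchase, Sven holds 82% of Sable directly, and Alice's stake falls to 18%.
Sven holds 82% of Sable, so Sven controls Sable.
Sable holds 100% of Thornfield, so Sven controls Thornfield.
Sven did not control Thornfield before and does after, so the clause is triggered.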